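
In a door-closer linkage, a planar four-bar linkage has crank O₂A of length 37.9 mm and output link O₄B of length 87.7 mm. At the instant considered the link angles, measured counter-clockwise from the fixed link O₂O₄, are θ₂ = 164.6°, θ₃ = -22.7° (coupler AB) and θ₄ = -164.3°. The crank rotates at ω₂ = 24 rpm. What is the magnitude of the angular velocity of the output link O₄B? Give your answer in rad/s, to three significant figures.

ω₂ = 2.513 rad/s (from 24 rpm).
Differentiating the loop-closure r₂e^{iθ₂}+r₃e^{iθ₃}=r₁+r₄e^{iθ₄} gives r₂ω₂e^{iθ₂}+r₃ω₃e^{iθ₃}=r₄ω₄e^{iθ₄}.
Eliminating the other unknown: ω₄ = r₂ω₂ sin(θ₂−θ₃) / [r₄ sin(θ₄−θ₃)].
Numerator sine = -0.12706; denominator sine = -0.62115.
Result = 0.0379·2.513·(-0.12706) / (0.0877·(-0.62115)) = +0.22218 rad/s; magnitude 0.22218 rad/s.

0.222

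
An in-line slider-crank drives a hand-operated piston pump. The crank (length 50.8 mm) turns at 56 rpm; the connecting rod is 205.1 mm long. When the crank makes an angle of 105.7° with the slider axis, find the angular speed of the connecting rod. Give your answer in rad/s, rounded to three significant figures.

0.405

ω = 5.864 rad/s (converted from 56 rpm).
The rod makes angle φ with the slider axis where L sinφ = r sinθ; differentiating, L cosφ·φ̇ = r ω cosθ.
L cosφ = √(L² − r² sin²θ) = 0.19918 m.
|ω_rod| = r ω |cosθ| / √(L² − r² sin²θ) = 0.0508·5.864·0.27060/0.19918 = 0.40472 rad/s.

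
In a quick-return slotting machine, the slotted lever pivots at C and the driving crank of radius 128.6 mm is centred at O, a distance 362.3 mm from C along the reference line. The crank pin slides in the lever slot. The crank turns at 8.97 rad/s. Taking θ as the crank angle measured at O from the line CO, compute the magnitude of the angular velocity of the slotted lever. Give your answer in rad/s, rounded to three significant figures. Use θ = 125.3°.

0.992

ω = 8.97 rad/s
Crank pin A relative to C: A = (d + r cosθ, r sinθ); lever angle φ = atan2(r sinθ, d + r cosθ).
Differentiating tanφ: φ̇ = rω(d cosθ + r)/(d² + r² + 2dr cosθ).
d² + r² + 2dr cosθ = |CA|² = 0.0939524 m²;  d cosθ + r = -0.080758 m.
|ω_lever| = |0.1286·8.97·-0.080758| / 0.0939524 = 0.99154 rad/s.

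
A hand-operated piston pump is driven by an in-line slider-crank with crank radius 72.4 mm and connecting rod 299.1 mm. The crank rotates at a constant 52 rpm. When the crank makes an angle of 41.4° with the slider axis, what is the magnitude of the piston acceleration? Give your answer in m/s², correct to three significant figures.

ω = 2π·52/60 = 5.445 rad/s
x(θ) = r cosθ + √(L² − r² sin²θ); with ω constant, a = ω²·d²x/dθ².
d²x/dθ² = −r cosθ − r²(cos2θ)/√u − r⁴ sin²2θ/(4u^{3/2}),  u = L² − r² sin²θ = 0.0871684 m².
Substituting r = 0.0724 m, L = 0.2991 m, θ = 41.4°: d²x/dθ² = -0.056796 m.
a = ω²·d²x/dθ² = (5.445)²·(-0.056796) = -1.6842 m/s²;  |a| = 1.6842 m/s².

1.68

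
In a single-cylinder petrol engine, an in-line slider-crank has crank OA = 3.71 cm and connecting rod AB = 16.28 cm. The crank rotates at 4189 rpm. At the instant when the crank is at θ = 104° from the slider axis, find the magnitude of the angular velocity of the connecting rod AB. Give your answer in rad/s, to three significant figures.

ω = 438.7 rad/s (converted from 4189 rpm).
The rod makes angle φ with the slider axis where L sinφ = r sinθ; differentiating, L cosφ·φ̇ = r ω cosθ.
L cosφ = √(L² − r² sin²θ) = 0.15877 m.
|ω_rod| = r ω |cosθ| / √(L² − r² sin²θ) = 0.0371·438.7·0.24192/0.15877 = 24.798 rad/s.

24.8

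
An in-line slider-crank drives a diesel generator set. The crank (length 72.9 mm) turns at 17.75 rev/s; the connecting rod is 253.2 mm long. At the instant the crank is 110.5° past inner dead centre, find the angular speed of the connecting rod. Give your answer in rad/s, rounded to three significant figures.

ω = 111.5 rad/s (converted from 17.75 rev/s).
The rod makes angle φ with the slider axis where L sinφ = r sinθ; differentiating, L cosφ·φ̇ = r ω cosθ.
L cosφ = √(L² − r² sin²θ) = 0.24382 m.
|ω_rod| = r ω |cosθ| / √(L² − r² sin²θ) = 0.0729·111.5·0.35021/0.24382 = 11.678 rad/s.

11.7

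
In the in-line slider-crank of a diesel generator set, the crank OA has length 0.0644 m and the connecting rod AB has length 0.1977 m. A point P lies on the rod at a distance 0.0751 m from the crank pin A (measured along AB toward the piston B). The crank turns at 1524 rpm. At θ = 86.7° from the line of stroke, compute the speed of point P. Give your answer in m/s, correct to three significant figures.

10.3

ω = 159.6 rad/s.  Crank-pin speed |V_A| = rω = 10.278 m/s, perpendicular to OA.
Rod angle: sinφ = −(r/L) sinθ ⇒ φ = -18.978°; ω_rod = −rω cosθ/√(L²−r²sin²θ) = -3.1646 rad/s.
V_P = V_A + ω_rod × AP, with AP = 0.0751 m along the rod.
Components: V_Px = −rω sinθ − a·ω_rod·sinφ = -10.338 m/s;  V_Py = rω cosθ + a·ω_rod·cosφ = +0.36689 m/s.
|V_P| = √(V_Px² + V_Py²) = 10.345 m/s.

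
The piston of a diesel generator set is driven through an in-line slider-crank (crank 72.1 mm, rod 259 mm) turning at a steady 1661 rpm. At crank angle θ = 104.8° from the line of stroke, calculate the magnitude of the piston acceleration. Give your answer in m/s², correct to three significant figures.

ω = 2π·1661/60 = 173.9 rad/s
x(θ) = r cosθ + √(L² − r² sin²θ); with ω constant, a = ω²·d²x/dθ².
d²x/dθ² = −r cosθ − r²(cos2θ)/√u − r⁴ sin²2θ/(4u^{3/2}),  u = L² − r² sin²θ = 0.0622218 m².
Substituting r = 0.0721 m, L = 0.259 m, θ = 104.8°: d²x/dθ² = +0.036432 m.
a = ω²·d²x/dθ² = (173.9)²·(+0.036432) = +1102.2 m/s²;  |a| = 1102.2 m/s².

1100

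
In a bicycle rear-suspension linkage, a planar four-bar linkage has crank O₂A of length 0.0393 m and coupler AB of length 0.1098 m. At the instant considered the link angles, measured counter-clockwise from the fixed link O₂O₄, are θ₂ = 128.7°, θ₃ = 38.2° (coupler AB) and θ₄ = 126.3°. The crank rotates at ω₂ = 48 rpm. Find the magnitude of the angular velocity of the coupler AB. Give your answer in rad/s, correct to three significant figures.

0.0754

ω₂ = 5.027 rad/s (from 48 rpm).
Differentiating the loop-closure r₂e^{iθ₂}+r₃e^{iθ₃}=r₁+r₄e^{iθ₄} gives r₂ω₂e^{iθ₂}+r₃ω₃e^{iθ₃}=r₄ω₄e^{iθ₄}.
Eliminating the other unknown: ω₃ = r₂ω₂ sin(θ₄−θ₂) / [r₃ sin(θ₃−θ₄)].
Numerator sine = -0.04188; denominator sine = -0.99945.
Result = 0.0393·5.027·(-0.04188) / (0.1098·(-0.99945)) = +0.075381 rad/s; magnitude 0.075381 rad/s.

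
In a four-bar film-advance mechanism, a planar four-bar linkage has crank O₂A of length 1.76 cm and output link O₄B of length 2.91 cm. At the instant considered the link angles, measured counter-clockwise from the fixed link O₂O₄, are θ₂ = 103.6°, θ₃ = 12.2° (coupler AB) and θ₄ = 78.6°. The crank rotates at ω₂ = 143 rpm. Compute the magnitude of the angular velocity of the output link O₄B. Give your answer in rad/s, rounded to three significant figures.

9.88

ω₂ = 14.97 rad/s (from 143 rpm).
Differentiating the loop-closure r₂e^{iθ₂}+r₃e^{iθ₃}=r₁+r₄e^{iθ₄} gives r₂ω₂e^{iθ₂}+r₃ω₃e^{iθ₃}=r₄ω₄e^{iθ₄}.
Eliminating the other unknown: ω₄ = r₂ω₂ sin(θ₂−θ₃) / [r₄ sin(θ₄−θ₃)].
Numerator sine = +0.99970; denominator sine = +0.91636.
Result = 0.0176·14.97·(+0.99970) / (0.0291·(+0.91636)) = +9.8807 rad/s; magnitude 9.8807 rad/s.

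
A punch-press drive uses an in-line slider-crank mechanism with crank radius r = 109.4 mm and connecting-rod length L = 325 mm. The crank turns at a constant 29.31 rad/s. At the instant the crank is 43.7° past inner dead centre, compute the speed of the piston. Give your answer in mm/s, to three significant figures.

2770

ω = 29.31 rad/s
For an in-line slider-crank, x = r cosθ + √(L² − r² sin²θ), so v = −rω sinθ·[1 + r cosθ/√(L² − r² sin²θ)].
With r = 0.1094 m, L = 0.325 m, θ = 43.7°: √(L² − r² sin²θ) = 0.31609 m.
v = −0.1094·29.31·0.69088·[1 + 0.1094·0.72297/0.31609] = -2.7696 m/s.
|v| = 2.7696 m/s = 2769.6 mm/s.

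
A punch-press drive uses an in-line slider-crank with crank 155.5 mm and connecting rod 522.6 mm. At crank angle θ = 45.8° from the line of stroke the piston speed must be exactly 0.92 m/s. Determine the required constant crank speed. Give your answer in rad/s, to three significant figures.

For an in-line slider-crank, |v_piston| = rω|sinθ|·[1 + r cosθ/√(L² − r² sin²θ)].
With r = 0.1555 m, L = 0.5226 m, θ = 45.8°: the bracketed kinematic factor |dx/dθ| = 0.13515 m.
ω = v/|dx/dθ| = 0.92/0.13515 = 6.8073 rad/s.

6.81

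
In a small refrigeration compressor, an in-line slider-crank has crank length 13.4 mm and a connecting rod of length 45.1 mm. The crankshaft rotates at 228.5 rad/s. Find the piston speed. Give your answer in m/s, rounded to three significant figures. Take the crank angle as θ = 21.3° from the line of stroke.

ω = 228.5 rad/s
For an in-line slider-crank, x = r cosθ + √(L² − r² sin²θ), so v = −rω sinθ·[1 + r cosθ/√(L² − r² sin²θ)].
With r = 0.0134 m, L = 0.0451 m, θ = 21.3°: √(L² − r² sin²θ) = 0.044837 m.
v = −0.0134·228.5·0.36325·[1 + 0.0134·0.93169/0.044837] = -1.4219 m/s.
|v| = 1.4219 m/s.

1.42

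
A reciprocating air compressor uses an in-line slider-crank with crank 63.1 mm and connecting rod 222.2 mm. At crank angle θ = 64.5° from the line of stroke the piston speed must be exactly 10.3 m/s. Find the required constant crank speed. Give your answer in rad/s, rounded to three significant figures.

For an in-line slider-crank, |v_piston| = rω|sinθ|·[1 + r cosθ/√(L² − r² sin²θ)].
With r = 0.0631 m, L = 0.2222 m, θ = 64.5°: the bracketed kinematic factor |dx/dθ| = 0.064157 m.
ω = v/|dx/dθ| = 10.3/0.064157 = 160.54 rad/s.

161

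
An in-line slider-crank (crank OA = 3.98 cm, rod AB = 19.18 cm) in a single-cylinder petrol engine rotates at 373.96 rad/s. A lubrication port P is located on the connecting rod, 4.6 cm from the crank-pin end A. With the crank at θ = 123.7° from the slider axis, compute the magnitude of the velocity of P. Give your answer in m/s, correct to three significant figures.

ω = 374 rad/s.  Crank-pin speed |V_A| = rω = 14.884 m/s, perpendicular to OA.
Rod angle: sinφ = −(r/L) sinθ ⇒ φ = -9.941°; ω_rod = −rω cosθ/√(L²−r²sin²θ) = +43.712 rad/s.
V_P = V_A + ω_rod × AP, with AP = 0.046 m along the rod.
Components: V_Px = −rω sinθ − a·ω_rod·sinφ = -12.035 m/s;  V_Py = rω cosθ + a·ω_rod·cosφ = -6.2775 m/s.
|V_P| = √(V_Px² + V_Py²) = 13.574 m/s.

13.6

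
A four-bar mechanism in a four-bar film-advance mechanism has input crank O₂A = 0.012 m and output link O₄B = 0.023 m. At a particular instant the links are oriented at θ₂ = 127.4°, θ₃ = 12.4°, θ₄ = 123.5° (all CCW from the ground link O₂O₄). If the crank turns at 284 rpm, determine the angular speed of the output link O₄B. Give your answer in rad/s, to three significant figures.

ω₂ = 29.74 rad/s (from 284 rpm).
Differentiating the loop-closure r₂e^{iθ₂}+r₃e^{iθ₃}=r₁+r₄e^{iθ₄} gives r₂ω₂e^{iθ₂}+r₃ω₃e^{iθ₃}=r₄ω₄e^{iθ₄}.
Eliminating the other unknown: ω₄ = r₂ω₂ sin(θ₂−θ₃) / [r₄ sin(θ₄−θ₃)].
Numerator sine = +0.90631; denominator sine = +0.93295.
Result = 0.012·29.74·(+0.90631) / (0.023·(+0.93295)) = +15.074 rad/s; magnitude 15.074 rad/s.

15.1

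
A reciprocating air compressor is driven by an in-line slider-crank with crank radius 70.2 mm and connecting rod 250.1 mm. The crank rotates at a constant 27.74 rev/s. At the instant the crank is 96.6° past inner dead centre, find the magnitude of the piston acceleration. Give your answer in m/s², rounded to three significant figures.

851

ω = 2π·27.7 = 174.3 rad/s
x(θ) = r cosθ + √(L² − r² sin²θ); with ω constant, a = ω²·d²x/dθ².
d²x/dθ² = −r cosθ − r²(cos2θ)/√u − r⁴ sin²2θ/(4u^{3/2}),  u = L² − r² sin²θ = 0.0576871 m².
Substituting r = 0.0702 m, L = 0.2501 m, θ = 96.6°: d²x/dθ² = +0.028022 m.
a = ω²·d²x/dθ² = (174.3)²·(+0.028022) = +851.27 m/s²;  |a| = 851.27 m/s².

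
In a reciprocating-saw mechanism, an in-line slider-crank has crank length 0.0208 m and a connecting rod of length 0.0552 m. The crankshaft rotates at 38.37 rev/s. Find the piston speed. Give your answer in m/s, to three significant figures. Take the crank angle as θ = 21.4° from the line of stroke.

2.48

ω = 2π·38.4 = 241.1 rad/s
For an in-line slider-crank, x = r cosθ + √(L² − r² sin²θ), so v = −rω sinθ·[1 + r cosθ/√(L² − r² sin²θ)].
With r = 0.0208 m, L = 0.0552 m, θ = 21.4°: √(L² − r² sin²θ) = 0.054676 m.
v = −0.0208·241.1·0.36488·[1 + 0.0208·0.93106/0.054676] = -2.4778 m/s.
|v| = 2.4778 m/s.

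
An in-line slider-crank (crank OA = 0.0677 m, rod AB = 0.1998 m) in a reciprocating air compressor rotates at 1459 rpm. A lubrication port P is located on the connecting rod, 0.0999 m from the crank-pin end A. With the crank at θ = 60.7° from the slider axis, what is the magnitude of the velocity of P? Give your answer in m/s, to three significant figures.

10.1

ω = 152.8 rad/s.  Crank-pin speed |V_A| = rω = 10.344 m/s, perpendicular to OA.
Rod angle: sinφ = −(r/L) sinθ ⇒ φ = -17.187°; ω_rod = −rω cosθ/√(L²−r²sin²θ) = -26.519 rad/s.
V_P = V_A + ω_rod × AP, with AP = 0.0999 m along the rod.
Components: V_Px = −rω sinθ − a·ω_rod·sinφ = -9.8032 m/s;  V_Py = rω cosθ + a·ω_rod·cosφ = +2.531 m/s.
|V_P| = √(V_Px² + V_Py²) = 10.125 m/s.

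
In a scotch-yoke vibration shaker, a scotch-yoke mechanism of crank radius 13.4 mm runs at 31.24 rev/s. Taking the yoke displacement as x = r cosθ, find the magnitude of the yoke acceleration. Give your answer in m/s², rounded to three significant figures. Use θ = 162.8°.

ω = 196.3 rad/s (from 31.24 rev/s).
x = r cosθ ⇒ ẍ = −rω² cosθ (ω constant).
|a| = rω²|cosθ| = 0.0134·(196.3)²·|cos 162.8°| = 493.19 m/s².

493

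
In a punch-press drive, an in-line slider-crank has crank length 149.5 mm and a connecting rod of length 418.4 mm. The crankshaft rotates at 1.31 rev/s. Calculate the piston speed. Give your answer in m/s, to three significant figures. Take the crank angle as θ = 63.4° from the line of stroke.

1.29

ω = 2π·1.31 = 8.231 rad/s
For an in-line slider-crank, x = r cosθ + √(L² − r² sin²θ), so v = −rω sinθ·[1 + r cosθ/√(L² − r² sin²θ)].
With r = 0.1495 m, L = 0.4184 m, θ = 63.4°: √(L² − r² sin²θ) = 0.39647 m.
v = −0.1495·8.231·0.89415·[1 + 0.1495·0.44776/0.39647] = -1.2861 m/s.
|v| = 1.2861 m/s.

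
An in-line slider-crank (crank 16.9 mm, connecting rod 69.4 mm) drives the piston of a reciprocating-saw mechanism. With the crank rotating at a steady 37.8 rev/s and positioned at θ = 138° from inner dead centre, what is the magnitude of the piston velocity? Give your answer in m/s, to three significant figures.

ω = 2π·37.8 = 237.5 rad/s
For an in-line slider-crank, x = r cosθ + √(L² − r² sin²θ), so v = −rω sinθ·[1 + r cosθ/√(L² − r² sin²θ)].
With r = 0.0169 m, L = 0.0694 m, θ = 138°: √(L² − r² sin²θ) = 0.068472 m.
v = −0.0169·237.5·0.66913·[1 + 0.0169·-0.74314/0.068472] = -2.1932 m/s.
|v| = 2.1932 m/s.

2.19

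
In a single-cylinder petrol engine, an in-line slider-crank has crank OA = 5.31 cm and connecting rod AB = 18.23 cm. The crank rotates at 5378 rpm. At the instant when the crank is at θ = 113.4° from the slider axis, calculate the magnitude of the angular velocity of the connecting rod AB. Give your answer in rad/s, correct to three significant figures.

ω = 563.2 rad/s (converted from 5378 rpm).
The rod makes angle φ with the slider axis where L sinφ = r sinθ; differentiating, L cosφ·φ̇ = r ω cosθ.
L cosφ = √(L² − r² sin²θ) = 0.17567 m.
|ω_rod| = r ω |cosθ| / √(L² − r² sin²θ) = 0.0531·563.2·0.39715/0.17567 = 67.61 rad/s.

67.6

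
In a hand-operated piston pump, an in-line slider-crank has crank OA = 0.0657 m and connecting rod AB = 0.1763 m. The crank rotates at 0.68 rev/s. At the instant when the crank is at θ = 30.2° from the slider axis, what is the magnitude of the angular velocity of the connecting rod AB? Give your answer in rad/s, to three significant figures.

ω = 4.273 rad/s (converted from 0.68 rev/s).
The rod makes angle φ with the slider axis where L sinφ = r sinθ; differentiating, L cosφ·φ̇ = r ω cosθ.
L cosφ = √(L² − r² sin²θ) = 0.17317 m.
|ω_rod| = r ω |cosθ| / √(L² − r² sin²θ) = 0.0657·4.273·0.86427/0.17317 = 1.4009 rad/s.

1.40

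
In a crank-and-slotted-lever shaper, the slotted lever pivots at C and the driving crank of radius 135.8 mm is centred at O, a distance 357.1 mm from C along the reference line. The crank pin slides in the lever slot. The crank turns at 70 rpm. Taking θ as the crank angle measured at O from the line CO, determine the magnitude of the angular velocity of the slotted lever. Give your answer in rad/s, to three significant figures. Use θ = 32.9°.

1.91

ω = 7.33 rad/s (from 70 rpm).
Crank pin A relative to C: A = (d + r cosθ, r sinθ); lever angle φ = atan2(r sinθ, d + r cosθ).
Differentiating tanφ: φ̇ = rω(d cosθ + r)/(d² + r² + 2dr cosθ).
d² + r² + 2dr cosθ = |CA|² = 0.227395 m²;  d cosθ + r = +0.43563 m.
|ω_lever| = |0.1358·7.33·+0.43563| / 0.227395 = 1.907 rad/s.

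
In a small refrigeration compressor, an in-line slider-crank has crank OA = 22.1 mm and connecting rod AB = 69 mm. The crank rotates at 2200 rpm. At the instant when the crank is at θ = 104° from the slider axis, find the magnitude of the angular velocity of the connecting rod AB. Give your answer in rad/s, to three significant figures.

18.8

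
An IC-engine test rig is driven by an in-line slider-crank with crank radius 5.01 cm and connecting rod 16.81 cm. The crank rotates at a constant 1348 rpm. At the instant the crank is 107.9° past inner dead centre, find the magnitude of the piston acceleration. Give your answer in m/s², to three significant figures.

ω = 2π·1348/60 = 141.2 rad/s
x(θ) = r cosθ + √(L² − r² sin²θ); with ω constant, a = ω²·d²x/dθ².
d²x/dθ² = −r cosθ − r²(cos2θ)/√u − r⁴ sin²2θ/(4u^{3/2}),  u = L² − r² sin²θ = 0.0259847 m².
Substituting r = 0.0501 m, L = 0.1681 m, θ = 107.9°: d²x/dθ² = +0.027899 m.
a = ω²·d²x/dθ² = (141.2)²·(+0.027899) = +555.94 m/s²;  |a| = 555.94 m/s².

556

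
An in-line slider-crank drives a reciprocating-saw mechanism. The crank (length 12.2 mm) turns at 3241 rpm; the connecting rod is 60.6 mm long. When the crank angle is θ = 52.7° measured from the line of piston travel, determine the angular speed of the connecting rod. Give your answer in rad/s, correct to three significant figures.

41.9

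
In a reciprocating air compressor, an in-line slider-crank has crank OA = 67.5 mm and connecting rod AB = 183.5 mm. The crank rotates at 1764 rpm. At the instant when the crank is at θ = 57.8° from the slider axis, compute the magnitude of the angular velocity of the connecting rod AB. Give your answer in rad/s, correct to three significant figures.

ω = 184.7 rad/s (converted from 1764 rpm).
The rod makes angle φ with the slider axis where L sinφ = r sinθ; differentiating, L cosφ·φ̇ = r ω cosθ.
L cosφ = √(L² − r² sin²θ) = 0.17438 m.
|ω_rod| = r ω |cosθ| / √(L² − r² sin²θ) = 0.0675·184.7·0.53288/0.17438 = 38.102 rad/s.

38.1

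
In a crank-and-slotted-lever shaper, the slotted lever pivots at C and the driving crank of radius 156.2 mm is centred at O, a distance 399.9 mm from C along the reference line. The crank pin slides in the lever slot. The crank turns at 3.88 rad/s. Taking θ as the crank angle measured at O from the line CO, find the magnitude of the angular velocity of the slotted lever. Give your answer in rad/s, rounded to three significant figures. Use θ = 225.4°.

0.782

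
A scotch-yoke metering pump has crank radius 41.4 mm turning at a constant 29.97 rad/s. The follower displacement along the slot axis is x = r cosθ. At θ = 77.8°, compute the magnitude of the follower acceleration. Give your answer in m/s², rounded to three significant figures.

ω = 29.97 rad/s
x = r cosθ ⇒ ẍ = −rω² cosθ (ω constant).
|a| = rω²|cosθ| = 0.0414·(29.97)²·|cos 77.8°| = 7.8582 m/s².

7.86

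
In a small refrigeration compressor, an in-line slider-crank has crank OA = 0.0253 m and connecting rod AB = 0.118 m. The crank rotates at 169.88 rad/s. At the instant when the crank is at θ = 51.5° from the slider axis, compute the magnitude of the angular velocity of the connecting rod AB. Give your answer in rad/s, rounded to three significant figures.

23.0

ω = 169.9 rad/s
The rod makes angle φ with the slider axis where L sinφ = r sinθ; differentiating, L cosφ·φ̇ = r ω cosθ.
L cosφ = √(L² − r² sin²θ) = 0.11633 m.
|ω_rod| = r ω |cosθ| / √(L² − r² sin²θ) = 0.0253·169.9·0.62251/0.11633 = 23 rad/s.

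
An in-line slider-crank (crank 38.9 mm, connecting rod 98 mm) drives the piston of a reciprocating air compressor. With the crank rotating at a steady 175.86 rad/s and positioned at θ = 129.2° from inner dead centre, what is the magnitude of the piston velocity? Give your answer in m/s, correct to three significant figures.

3.90

ω = 175.9 rad/s
For an in-line slider-crank, x = r cosθ + √(L² − r² sin²θ), so v = −rω sinθ·[1 + r cosθ/√(L² − r² sin²θ)].
With r = 0.0389 m, L = 0.098 m, θ = 129.2°: √(L² − r² sin²θ) = 0.093248 m.
v = −0.0389·175.9·0.77494·[1 + 0.0389·-0.63203/0.093248] = -3.9036 m/s.
|v| = 3.9036 m/s.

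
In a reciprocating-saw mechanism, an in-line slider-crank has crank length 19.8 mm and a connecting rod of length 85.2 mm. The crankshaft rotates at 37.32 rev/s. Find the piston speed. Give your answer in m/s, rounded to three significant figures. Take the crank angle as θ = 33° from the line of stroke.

3.03

ω = 2π·37.3 = 234.5 rad/s
For an in-line slider-crank, x = r cosθ + √(L² − r² sin²θ), so v = −rω sinθ·[1 + r cosθ/√(L² − r² sin²θ)].
With r = 0.0198 m, L = 0.0852 m, θ = 33°: √(L² − r² sin²θ) = 0.084515 m.
v = −0.0198·234.5·0.54464·[1 + 0.0198·0.83867/0.084515] = -3.0255 m/s.
|v| = 3.0255 m/s.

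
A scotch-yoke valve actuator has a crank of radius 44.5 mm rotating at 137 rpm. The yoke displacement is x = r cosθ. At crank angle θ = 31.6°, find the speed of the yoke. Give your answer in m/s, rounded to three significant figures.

0.335

ω = 14.35 rad/s (from 137 rpm).
x = r cosθ ⇒ ẋ = −rω sinθ.
|v| = rω|sinθ| = 0.0445·14.35·|sin 31.6°| = 0.33453 m/s.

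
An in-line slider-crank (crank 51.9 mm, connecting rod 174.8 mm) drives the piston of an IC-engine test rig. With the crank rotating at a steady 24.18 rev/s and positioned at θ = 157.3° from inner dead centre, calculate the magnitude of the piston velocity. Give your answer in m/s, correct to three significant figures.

2.20

ω = 2π·24.2 = 151.9 rad/s
For an in-line slider-crank, x = r cosθ + √(L² − r² sin²θ), so v = −rω sinθ·[1 + r cosθ/√(L² − r² sin²θ)].
With r = 0.0519 m, L = 0.1748 m, θ = 157.3°: √(L² − r² sin²θ) = 0.17365 m.
v = −0.0519·151.9·0.38591·[1 + 0.0519·-0.92254/0.17365] = -2.2039 m/s.
|v| = 2.2039 m/s.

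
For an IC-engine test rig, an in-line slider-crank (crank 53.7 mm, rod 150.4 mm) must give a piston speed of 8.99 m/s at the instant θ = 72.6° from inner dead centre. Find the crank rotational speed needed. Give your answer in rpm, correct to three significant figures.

1500

For an in-line slider-crank, |v_piston| = rω|sinθ|·[1 + r cosθ/√(L² − r² sin²θ)].
With r = 0.0537 m, L = 0.1504 m, θ = 72.6°: the bracketed kinematic factor |dx/dθ| = 0.057062 m.
ω = v/|dx/dθ| = 8.99/0.057062 = 157.55 rad/s.
N = 60ω/(2π) = 1504.5 rpm.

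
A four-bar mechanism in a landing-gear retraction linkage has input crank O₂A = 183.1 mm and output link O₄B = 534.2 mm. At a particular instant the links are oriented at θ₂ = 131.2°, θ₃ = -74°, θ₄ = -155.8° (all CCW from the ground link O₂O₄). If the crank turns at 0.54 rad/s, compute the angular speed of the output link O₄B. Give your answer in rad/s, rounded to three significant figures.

ω₂ = 0.54 rad/s
Differentiating the loop-closure r₂e^{iθ₂}+r₃e^{iθ₃}=r₁+r₄e^{iθ₄} gives r₂ω₂e^{iθ₂}+r₃ω₃e^{iθ₃}=r₄ω₄e^{iθ₄}.
Eliminating the other unknown: ω₄ = r₂ω₂ sin(θ₂−θ₃) / [r₄ sin(θ₄−θ₃)].
Numerator sine = -0.42578; denominator sine = -0.98978.
Result = 0.1831·0.54·(-0.42578) / (0.5342·(-0.98978)) = +0.079621 rad/s; magnitude 0.079621 rad/s.

0.0796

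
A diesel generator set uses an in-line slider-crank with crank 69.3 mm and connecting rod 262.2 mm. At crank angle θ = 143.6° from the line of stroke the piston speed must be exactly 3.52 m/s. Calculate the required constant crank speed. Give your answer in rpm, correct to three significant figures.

For an in-line slider-crank, |v_piston| = rω|sinθ|·[1 + r cosθ/√(L² − r² sin²θ)].
With r = 0.0693 m, L = 0.2622 m, θ = 143.6°: the bracketed kinematic factor |dx/dθ| = 0.032266 m.
ω = v/|dx/dθ| = 3.52/0.032266 = 109.09 rad/s.
N = 60ω/(2π) = 1041.8 rpm.

1040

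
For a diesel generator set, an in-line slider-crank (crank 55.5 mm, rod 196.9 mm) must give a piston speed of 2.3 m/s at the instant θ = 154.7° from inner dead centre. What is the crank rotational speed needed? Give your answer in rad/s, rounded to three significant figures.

For an in-line slider-crank, |v_piston| = rω|sinθ|·[1 + r cosθ/√(L² − r² sin²θ)].
With r = 0.0555 m, L = 0.1969 m, θ = 154.7°: the bracketed kinematic factor |dx/dθ| = 0.01763 m.
ω = v/|dx/dθ| = 2.3/0.01763 = 130.46 rad/s.

130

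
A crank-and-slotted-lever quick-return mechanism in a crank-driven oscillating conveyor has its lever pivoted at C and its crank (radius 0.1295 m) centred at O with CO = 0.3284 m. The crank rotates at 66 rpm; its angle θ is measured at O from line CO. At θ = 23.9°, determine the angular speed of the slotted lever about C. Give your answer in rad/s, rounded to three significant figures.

ω = 6.912 rad/s (from 66 rpm).
Crank pin A relative to C: A = (d + r cosθ, r sinθ); lever angle φ = atan2(r sinθ, d + r cosθ).
Differentiating tanφ: φ̇ = rω(d cosθ + r)/(d² + r² + 2dr cosθ).
d² + r² + 2dr cosθ = |CA|² = 0.202379 m²;  d cosθ + r = +0.42974 m.
|ω_lever| = |0.1295·6.912·+0.42974| / 0.202379 = 1.9006 rad/s.

1.90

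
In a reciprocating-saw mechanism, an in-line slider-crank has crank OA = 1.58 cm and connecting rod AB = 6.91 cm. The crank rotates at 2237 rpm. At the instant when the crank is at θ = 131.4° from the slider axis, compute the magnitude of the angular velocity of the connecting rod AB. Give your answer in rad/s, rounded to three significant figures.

36.0

ω = 234.3 rad/s (converted from 2237 rpm).
The rod makes angle φ with the slider axis where L sinφ = r sinθ; differentiating, L cosφ·φ̇ = r ω cosθ.
L cosφ = √(L² − r² sin²θ) = 0.068076 m.
|ω_rod| = r ω |cosθ| / √(L² − r² sin²θ) = 0.0158·234.3·0.66131/0.068076 = 35.955 rad/s.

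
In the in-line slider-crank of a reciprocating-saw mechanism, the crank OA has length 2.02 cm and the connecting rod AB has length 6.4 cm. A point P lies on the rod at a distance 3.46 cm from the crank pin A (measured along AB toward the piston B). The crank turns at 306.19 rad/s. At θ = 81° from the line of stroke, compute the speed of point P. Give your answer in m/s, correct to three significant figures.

ω = 306.2 rad/s.  Crank-pin speed |V_A| = rω = 6.185 m/s, perpendicular to OA.
Rod angle: sinφ = −(r/L) sinθ ⇒ φ = -18.164°; ω_rod = −rω cosθ/√(L²−r²sin²θ) = -15.911 rad/s.
V_P = V_A + ω_rod × AP, with AP = 0.0346 m along the rod.
Components: V_Px = −rω sinθ − a·ω_rod·sinφ = -6.2805 m/s;  V_Py = rω cosθ + a·ω_rod·cosφ = +0.44447 m/s.
|V_P| = √(V_Px² + V_Py²) = 6.2962 m/s.

6.30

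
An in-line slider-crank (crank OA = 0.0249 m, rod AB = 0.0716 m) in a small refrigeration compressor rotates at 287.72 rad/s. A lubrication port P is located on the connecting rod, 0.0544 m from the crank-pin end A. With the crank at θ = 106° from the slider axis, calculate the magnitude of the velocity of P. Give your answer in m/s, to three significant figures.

ω = 287.7 rad/s.  Crank-pin speed |V_A| = rω = 7.1642 m/s, perpendicular to OA.
Rod angle: sinφ = −(r/L) sinθ ⇒ φ = -19.530°; ω_rod = −rω cosθ/√(L²−r²sin²θ) = +29.264 rad/s.
V_P = V_A + ω_rod × AP, with AP = 0.0544 m along the rod.
Components: V_Px = −rω sinθ − a·ω_rod·sinφ = -6.3545 m/s;  V_Py = rω cosθ + a·ω_rod·cosφ = -0.47438 m/s.
|V_P| = √(V_Px² + V_Py²) = 6.3722 m/s.

6.37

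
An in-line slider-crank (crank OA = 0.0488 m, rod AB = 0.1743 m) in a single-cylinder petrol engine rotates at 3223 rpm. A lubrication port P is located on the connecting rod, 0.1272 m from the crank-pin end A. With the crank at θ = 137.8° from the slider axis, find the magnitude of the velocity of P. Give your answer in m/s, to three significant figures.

9.92

ω = 337.5 rad/s.  Crank-pin speed |V_A| = rω = 16.471 m/s, perpendicular to OA.
Rod angle: sinφ = −(r/L) sinθ ⇒ φ = -10.840°; ω_rod = −rω cosθ/√(L²−r²sin²θ) = +71.275 rad/s.
V_P = V_A + ω_rod × AP, with AP = 0.1272 m along the rod.
Components: V_Px = −rω sinθ − a·ω_rod·sinφ = -9.3586 m/s;  V_Py = rω cosθ + a·ω_rod·cosφ = -3.2971 m/s.
|V_P| = √(V_Px² + V_Py²) = 9.9224 m/s.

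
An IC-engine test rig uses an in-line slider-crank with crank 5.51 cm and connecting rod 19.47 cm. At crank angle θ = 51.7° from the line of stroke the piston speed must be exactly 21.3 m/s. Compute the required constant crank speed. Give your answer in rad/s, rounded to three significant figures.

417

For an in-line slider-crank, |v_piston| = rω|sinθ|·[1 + r cosθ/√(L² − r² sin²θ)].
With r = 0.0551 m, L = 0.1947 m, θ = 51.7°: the bracketed kinematic factor |dx/dθ| = 0.05102 m.
ω = v/|dx/dθ| = 21.3/0.05102 = 417.48 rad/s.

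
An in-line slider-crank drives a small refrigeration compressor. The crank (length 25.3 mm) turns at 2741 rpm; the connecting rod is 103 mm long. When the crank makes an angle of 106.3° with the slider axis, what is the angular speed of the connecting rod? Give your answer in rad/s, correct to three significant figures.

20.4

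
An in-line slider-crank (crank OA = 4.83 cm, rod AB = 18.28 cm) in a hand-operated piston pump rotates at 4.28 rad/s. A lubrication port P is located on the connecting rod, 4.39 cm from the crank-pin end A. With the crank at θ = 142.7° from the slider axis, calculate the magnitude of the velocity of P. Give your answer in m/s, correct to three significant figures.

0.172

ω = 4.28 rad/s.  Crank-pin speed |V_A| = rω = 0.20672 m/s, perpendicular to OA.
Rod angle: sinφ = −(r/L) sinθ ⇒ φ = -9.214°; ω_rod = −rω cosθ/√(L²−r²sin²θ) = +0.91134 rad/s.
V_P = V_A + ω_rod × AP, with AP = 0.0439 m along the rod.
Components: V_Px = −rω sinθ − a·ω_rod·sinφ = -0.11887 m/s;  V_Py = rω cosθ + a·ω_rod·cosφ = -0.12495 m/s.
|V_P| = √(V_Px² + V_Py²) = 0.17246 m/s.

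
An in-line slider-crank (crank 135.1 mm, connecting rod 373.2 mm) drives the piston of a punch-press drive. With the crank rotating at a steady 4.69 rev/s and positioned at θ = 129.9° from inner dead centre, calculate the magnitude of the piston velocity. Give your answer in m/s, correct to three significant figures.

ω = 2π·4.69 = 29.47 rad/s
For an in-line slider-crank, x = r cosθ + √(L² − r² sin²θ), so v = −rω sinθ·[1 + r cosθ/√(L² − r² sin²θ)].
With r = 0.1351 m, L = 0.3732 m, θ = 129.9°: √(L² − r² sin²θ) = 0.35852 m.
v = −0.1351·29.47·0.76717·[1 + 0.1351·-0.64145/0.35852] = -2.3159 m/s.
|v| = 2.3159 m/s.

2.32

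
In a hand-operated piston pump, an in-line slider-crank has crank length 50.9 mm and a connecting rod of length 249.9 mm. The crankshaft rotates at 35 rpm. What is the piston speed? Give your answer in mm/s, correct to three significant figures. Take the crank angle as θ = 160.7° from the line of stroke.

49.8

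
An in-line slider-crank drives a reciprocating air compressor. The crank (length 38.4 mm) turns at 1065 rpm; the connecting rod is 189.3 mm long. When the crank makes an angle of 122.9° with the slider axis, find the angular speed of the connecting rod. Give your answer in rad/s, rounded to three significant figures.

ω = 111.5 rad/s (converted from 1065 rpm).
The rod makes angle φ with the slider axis where L sinφ = r sinθ; differentiating, L cosφ·φ̇ = r ω cosθ.
L cosφ = √(L² − r² sin²θ) = 0.18653 m.
|ω_rod| = r ω |cosθ| / √(L² − r² sin²θ) = 0.0384·111.5·0.54317/0.18653 = 12.471 rad/s.

12.5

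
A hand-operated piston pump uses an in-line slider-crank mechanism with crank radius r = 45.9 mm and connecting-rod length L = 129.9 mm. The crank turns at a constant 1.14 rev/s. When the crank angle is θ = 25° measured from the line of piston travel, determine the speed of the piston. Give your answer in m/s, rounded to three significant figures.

0.184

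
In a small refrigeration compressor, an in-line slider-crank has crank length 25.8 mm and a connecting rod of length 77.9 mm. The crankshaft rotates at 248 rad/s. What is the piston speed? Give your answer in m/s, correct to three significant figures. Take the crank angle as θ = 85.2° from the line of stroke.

6.56

ω = 248 rad/s
For an in-line slider-crank, x = r cosθ + √(L² − r² sin²θ), so v = −rω sinθ·[1 + r cosθ/√(L² − r² sin²θ)].
With r = 0.0258 m, L = 0.0779 m, θ = 85.2°: √(L² − r² sin²θ) = 0.073535 m.
v = −0.0258·248·0.99649·[1 + 0.0258·0.08368/0.073535] = -6.5631 m/s.
|v| = 6.5631 m/s.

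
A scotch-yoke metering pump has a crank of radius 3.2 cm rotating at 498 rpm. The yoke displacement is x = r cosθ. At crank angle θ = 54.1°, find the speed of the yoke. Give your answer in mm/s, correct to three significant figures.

ω = 52.15 rad/s (from 498 rpm).
x = r cosθ ⇒ ẋ = −rω sinθ.
|v| = rω|sinθ| = 0.032·52.15·|sin 54.1°| = 1.3518 m/s = 1351.8 mm/s.

1350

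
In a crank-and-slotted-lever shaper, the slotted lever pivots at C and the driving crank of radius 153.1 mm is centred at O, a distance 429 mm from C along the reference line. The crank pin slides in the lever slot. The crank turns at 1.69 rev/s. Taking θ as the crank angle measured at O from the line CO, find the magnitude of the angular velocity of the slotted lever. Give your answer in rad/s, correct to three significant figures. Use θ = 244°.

ω = 10.62 rad/s (from 1.69 rev/s).
Crank pin A relative to C: A = (d + r cosθ, r sinθ); lever angle φ = atan2(r sinθ, d + r cosθ).
Differentiating tanφ: φ̇ = rω(d cosθ + r)/(d² + r² + 2dr cosθ).
d² + r² + 2dr cosθ = |CA|² = 0.149896 m²;  d cosθ + r = -0.034961 m.
|ω_lever| = |0.1531·10.62·-0.034961| / 0.149896 = 0.37917 rad/s.

0.379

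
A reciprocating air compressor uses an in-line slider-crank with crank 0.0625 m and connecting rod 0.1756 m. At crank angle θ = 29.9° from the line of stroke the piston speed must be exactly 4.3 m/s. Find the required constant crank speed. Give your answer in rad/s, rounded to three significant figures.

For an in-line slider-crank, |v_piston| = rω|sinθ|·[1 + r cosθ/√(L² − r² sin²θ)].
With r = 0.0625 m, L = 0.1756 m, θ = 29.9°: the bracketed kinematic factor |dx/dθ| = 0.040923 m.
ω = v/|dx/dθ| = 4.3/0.040923 = 105.07 rad/s.

105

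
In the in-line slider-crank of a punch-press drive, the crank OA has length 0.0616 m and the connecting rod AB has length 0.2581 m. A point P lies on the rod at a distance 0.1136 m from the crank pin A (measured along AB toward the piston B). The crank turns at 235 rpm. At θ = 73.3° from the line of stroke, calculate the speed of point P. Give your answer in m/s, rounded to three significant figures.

1.52

ω = 24.61 rad/s.  Crank-pin speed |V_A| = rω = 1.5159 m/s, perpendicular to OA.
Rod angle: sinφ = −(r/L) sinθ ⇒ φ = -13.215°; ω_rod = −rω cosθ/√(L²−r²sin²θ) = -1.7337 rad/s.
V_P = V_A + ω_rod × AP, with AP = 0.1136 m along the rod.
Components: V_Px = −rω sinθ − a·ω_rod·sinφ = -1.497 m/s;  V_Py = rω cosθ + a·ω_rod·cosφ = +0.24388 m/s.
|V_P| = √(V_Px² + V_Py²) = 1.5167 m/s.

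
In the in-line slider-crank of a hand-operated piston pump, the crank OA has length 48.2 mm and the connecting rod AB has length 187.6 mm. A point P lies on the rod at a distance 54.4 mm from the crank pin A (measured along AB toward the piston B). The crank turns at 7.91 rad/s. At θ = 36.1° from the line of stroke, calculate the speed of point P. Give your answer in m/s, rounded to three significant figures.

0.323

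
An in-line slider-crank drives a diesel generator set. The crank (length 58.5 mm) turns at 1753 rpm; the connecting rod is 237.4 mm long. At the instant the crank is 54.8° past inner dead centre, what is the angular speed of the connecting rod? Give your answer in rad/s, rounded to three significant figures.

26.6

ω = 183.6 rad/s (converted from 1753 rpm).
The rod makes angle φ with the slider axis where L sinφ = r sinθ; differentiating, L cosφ·φ̇ = r ω cosθ.
L cosφ = √(L² − r² sin²θ) = 0.23254 m.
|ω_rod| = r ω |cosθ| / √(L² − r² sin²θ) = 0.0585·183.6·0.57643/0.23254 = 26.621 rad/s.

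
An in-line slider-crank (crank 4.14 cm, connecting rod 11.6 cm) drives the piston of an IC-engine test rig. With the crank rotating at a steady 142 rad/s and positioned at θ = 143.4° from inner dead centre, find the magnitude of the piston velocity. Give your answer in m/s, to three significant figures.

2.48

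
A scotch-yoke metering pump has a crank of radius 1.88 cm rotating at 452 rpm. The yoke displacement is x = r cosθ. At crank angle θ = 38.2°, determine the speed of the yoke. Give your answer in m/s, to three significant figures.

0.550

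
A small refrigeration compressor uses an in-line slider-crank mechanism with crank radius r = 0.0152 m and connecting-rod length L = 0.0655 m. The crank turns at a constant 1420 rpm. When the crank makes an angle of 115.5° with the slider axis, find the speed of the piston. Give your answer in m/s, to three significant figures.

ω = 2π·1420/60 = 148.7 rad/s
For an in-line slider-crank, x = r cosθ + √(L² − r² sin²θ), so v = −rω sinθ·[1 + r cosθ/√(L² − r² sin²θ)].
With r = 0.0152 m, L = 0.0655 m, θ = 115.5°: √(L² − r² sin²θ) = 0.064047 m.
v = −0.0152·148.7·0.90259·[1 + 0.0152·-0.43051/0.064047] = -1.8316 m/s.
|v| = 1.8316 m/s.

1.83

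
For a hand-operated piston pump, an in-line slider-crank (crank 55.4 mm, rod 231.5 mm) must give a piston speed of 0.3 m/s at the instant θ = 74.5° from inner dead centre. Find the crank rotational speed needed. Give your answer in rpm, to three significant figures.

50.4

For an in-line slider-crank, |v_piston| = rω|sinθ|·[1 + r cosθ/√(L² − r² sin²θ)].
With r = 0.0554 m, L = 0.2315 m, θ = 74.5°: the bracketed kinematic factor |dx/dθ| = 0.056894 m.
ω = v/|dx/dθ| = 0.3/0.056894 = 5.273 rad/s.
N = 60ω/(2π) = 50.353 rpm.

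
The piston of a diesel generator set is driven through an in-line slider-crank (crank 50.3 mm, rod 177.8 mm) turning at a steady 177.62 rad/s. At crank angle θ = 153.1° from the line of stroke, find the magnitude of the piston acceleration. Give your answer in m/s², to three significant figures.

1140

ω = 177.6 rad/s
x(θ) = r cosθ + √(L² − r² sin²θ); with ω constant, a = ω²·d²x/dθ².
d²x/dθ² = −r cosθ − r²(cos2θ)/√u − r⁴ sin²2θ/(4u^{3/2}),  u = L² − r² sin²θ = 0.0310949 m².
Substituting r = 0.0503 m, L = 0.1778 m, θ = 153.1°: d²x/dθ² = +0.036193 m.
a = ω²·d²x/dθ² = (177.6)²·(+0.036193) = +1141.9 m/s²;  |a| = 1141.9 m/s².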